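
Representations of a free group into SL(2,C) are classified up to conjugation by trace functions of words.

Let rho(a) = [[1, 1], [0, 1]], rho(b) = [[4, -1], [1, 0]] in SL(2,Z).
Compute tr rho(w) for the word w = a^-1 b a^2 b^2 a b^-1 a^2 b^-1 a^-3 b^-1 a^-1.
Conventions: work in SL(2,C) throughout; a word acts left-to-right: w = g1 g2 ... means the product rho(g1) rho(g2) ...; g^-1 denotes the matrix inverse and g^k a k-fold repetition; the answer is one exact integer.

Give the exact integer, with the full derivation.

774

rho(a^-1) = [[1, -1], [0, 1]]
... * rho(b) = [[4, -1], [1, 0]]  ->  [[3, -1], [1, 0]]
... * rho(a) = [[1, 1], [0, 1]]  ->  [[3, 2], [1, 1]]
... * rho(a) = [[1, 1], [0, 1]]  ->  [[3, 5], [1, 2]]
... * rho(b) = [[4, -1], [1, 0]]  ->  [[17, -3], [6, -1]]
... * rho(b) = [[4, -1], [1, 0]]  ->  [[65, -17], [23, -6]]
... * rho(a) = [[1, 1], [0, 1]]  ->  [[65, 48], [23, 17]]
... * rho(b^-1) = [[0, 1], [-1, 4]]  ->  [[-48, 257], [-17, 91]]
... * rho(a) = [[1, 1], [0, 1]]  ->  [[-48, 209], [-17, 74]]
... * rho(a) = [[1, 1], [0, 1]]  ->  [[-48, 161], [-17, 57]]
... * rho(b^-1) = [[0, 1], [-1, 4]]  ->  [[-161, 596], [-57, 211]]
... * rho(a^-1) = [[1, -1], [0, 1]]  ->  [[-161, 757], [-57, 268]]
... * rho(a^-1) = [[1, -1], [0, 1]]  ->  [[-161, 918], [-57, 325]]
... * rho(a^-1) = [[1, -1], [0, 1]]  ->  [[-161, 1079], [-57, 382]]
... * rho(b^-1) = [[0, 1], [-1, 4]]  ->  [[-1079, 4155], [-382, 1471]]
... * rho(a^-1) = [[1, -1], [0, 1]]  ->  [[-1079, 5234], [-382, 1853]]
tr = -1079 + 1853 = 774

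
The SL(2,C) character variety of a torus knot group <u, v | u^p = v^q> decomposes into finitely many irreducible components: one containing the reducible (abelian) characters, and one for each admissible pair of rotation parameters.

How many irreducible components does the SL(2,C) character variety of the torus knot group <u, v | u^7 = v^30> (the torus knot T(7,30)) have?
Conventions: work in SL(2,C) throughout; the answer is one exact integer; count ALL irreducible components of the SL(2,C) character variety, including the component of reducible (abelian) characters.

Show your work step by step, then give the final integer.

Gamma = < u, v | u^7 = v^30 > (torus knot T(7,30)); the central element u^7 = v^30 acts as +I or -I in any irreducible SL(2,C) representation.
So on each irreducible component the traces are pinned: tr(u) = 2*cos(pi*alpha/7) with 1 <= alpha <= 6, tr(v) = 2*cos(pi*beta/30) with 1 <= beta <= 29.
u^7 = (-1)^alpha I and v^30 = (-1)^beta I must agree, so alpha and beta have equal parity.
Enumerate parity-matched pairs: 3*15 odd-odd plus 3*14 even-even gives 87.
Total: 87 irreducible-character components + 1 reducible (abelian) component = 88.

88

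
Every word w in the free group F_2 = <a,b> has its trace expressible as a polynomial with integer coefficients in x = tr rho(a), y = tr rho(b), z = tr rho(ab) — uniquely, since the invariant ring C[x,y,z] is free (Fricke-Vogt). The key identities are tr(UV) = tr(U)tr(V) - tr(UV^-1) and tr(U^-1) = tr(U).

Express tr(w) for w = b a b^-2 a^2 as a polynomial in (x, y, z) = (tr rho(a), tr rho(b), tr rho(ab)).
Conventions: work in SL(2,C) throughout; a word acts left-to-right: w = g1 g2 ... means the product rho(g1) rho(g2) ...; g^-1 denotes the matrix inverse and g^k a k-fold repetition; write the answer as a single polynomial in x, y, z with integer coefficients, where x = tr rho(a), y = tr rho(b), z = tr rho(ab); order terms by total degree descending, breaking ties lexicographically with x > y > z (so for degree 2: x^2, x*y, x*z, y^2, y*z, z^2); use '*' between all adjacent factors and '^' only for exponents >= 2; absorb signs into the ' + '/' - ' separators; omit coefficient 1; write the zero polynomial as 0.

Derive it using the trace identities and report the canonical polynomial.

x^2*y^2*z - x*y^3 - x*y*z^2 - x^2*z + 2*x*y + z

and tr(b a^2) = tr(a) * tr(b a) - tr(b)   [square of a] = x*z - y
and tr(a^2 b a) = tr(a) * tr(b a^2) - tr(b a)   [square of a] = x^2*z - x*y - z
tr(b a b a) = tr(a b) * tr(a b) - tr(1)   [split at a repeated a] = z^2 - 2
tr(b a b) = tr(b) * tr(a b) - tr(a)   [square of b] = y*z - x
tr(a^2 b a b) = tr(a) * tr(b a b a) - tr(b a b)   [square of a] = x*z^2 - y*z - x
tr(a^2 b a b^-1) = tr(a^2 b a) * tr(b) - tr(a^2 b a b)   [inverse elimination on b] = x^2*y*z - x*y^2 - x*z^2 + x
next, tr(b a b^-2 a^2) = tr(a^2 b a b^-1) * tr(b) - tr(a^2 b a)   [inverse elimination on b] = x^2*y^2*z - x*y^3 - x*y*z^2 - x^2*z + 2*x*y + z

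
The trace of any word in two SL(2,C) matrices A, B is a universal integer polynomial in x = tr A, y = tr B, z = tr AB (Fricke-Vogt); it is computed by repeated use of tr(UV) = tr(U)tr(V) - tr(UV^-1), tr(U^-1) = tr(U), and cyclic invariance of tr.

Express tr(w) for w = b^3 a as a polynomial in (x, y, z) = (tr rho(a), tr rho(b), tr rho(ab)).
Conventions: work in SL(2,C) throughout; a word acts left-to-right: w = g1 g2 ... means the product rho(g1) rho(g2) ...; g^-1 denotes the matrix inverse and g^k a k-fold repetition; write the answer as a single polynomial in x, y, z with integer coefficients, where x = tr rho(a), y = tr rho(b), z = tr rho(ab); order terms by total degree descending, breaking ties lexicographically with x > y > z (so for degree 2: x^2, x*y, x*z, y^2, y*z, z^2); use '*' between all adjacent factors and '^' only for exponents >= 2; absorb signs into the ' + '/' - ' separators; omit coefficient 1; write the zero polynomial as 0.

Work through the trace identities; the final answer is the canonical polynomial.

apply: tr(b a b) = tr(b) tr(a b) - tr(a) = y*z - x
tr(b^3 a) = tr(b) tr(b a b) - tr(b a) = y^2*z - x*y - z

y^2*z - x*y - z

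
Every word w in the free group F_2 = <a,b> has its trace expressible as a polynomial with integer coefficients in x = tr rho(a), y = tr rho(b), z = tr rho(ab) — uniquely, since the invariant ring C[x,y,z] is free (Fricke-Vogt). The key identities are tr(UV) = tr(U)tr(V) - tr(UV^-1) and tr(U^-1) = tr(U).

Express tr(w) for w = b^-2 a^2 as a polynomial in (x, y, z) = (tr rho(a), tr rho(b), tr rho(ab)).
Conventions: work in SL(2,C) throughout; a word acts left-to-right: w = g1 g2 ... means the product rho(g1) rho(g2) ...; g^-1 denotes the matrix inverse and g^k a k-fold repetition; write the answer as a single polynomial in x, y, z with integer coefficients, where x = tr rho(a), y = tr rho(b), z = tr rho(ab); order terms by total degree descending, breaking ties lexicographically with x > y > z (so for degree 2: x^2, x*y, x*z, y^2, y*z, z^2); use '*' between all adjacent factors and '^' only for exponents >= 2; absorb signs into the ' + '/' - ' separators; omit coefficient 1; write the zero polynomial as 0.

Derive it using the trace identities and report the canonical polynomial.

tr(a^2) = tr(a) tr(a) - tr(1)  (reduce the a square) = x^2 - 2
tr(a^2 b) = tr(a) tr(b a) - tr(b)  (reduce the a square) = x*z - y
tr(a^2 b^-1) = tr(a^2) tr(b) - tr(a^2 b)  (eliminate b^-1) = x^2*y - x*z - y
tr(b^-2 a^2) = tr(a^2 b^-1) tr(b) - tr(a^2)  (eliminate b^-1) = x^2*y^2 - x*y*z - x^2 - y^2 + 2

x^2*y^2 - x*y*z - x^2 - y^2 + 2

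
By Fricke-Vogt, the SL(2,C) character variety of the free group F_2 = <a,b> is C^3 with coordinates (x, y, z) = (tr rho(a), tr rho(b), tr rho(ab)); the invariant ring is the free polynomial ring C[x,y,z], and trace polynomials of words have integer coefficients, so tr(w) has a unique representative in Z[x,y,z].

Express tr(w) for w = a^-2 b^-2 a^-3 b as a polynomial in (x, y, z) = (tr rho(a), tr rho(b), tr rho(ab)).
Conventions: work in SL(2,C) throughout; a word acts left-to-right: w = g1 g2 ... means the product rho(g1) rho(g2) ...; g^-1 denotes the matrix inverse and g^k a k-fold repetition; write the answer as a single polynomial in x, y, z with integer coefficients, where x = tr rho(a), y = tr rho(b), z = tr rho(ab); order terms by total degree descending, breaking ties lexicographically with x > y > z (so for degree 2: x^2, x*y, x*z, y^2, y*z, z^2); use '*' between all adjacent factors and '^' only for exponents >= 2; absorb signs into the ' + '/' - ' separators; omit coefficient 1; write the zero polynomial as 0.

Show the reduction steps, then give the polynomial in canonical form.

x^4*y^2*z - x^5*y - x^3*y^3 - x^3*y*z^2 + x^4*z - x^2*y^2*z + 4*x^3*y + x*y^3 + x*y*z^2 - 3*x^2*z - 2*x*y + z

tr(a^-1) = tr(a) = x
tr(a^-2) = tr(a^-1) tr(a) - tr(1) = x^2 - 2
tr(a^-3) = tr(a^-2) tr(a) - tr(a^-1) = x^3 - 3*x
tr(b a^-1) = tr(b) tr(a) - tr(b a) = x*y - z
tr(a^-2 b) = tr(b a^-1) tr(a) - tr(b) = x^2*y - x*z - y
tr(a^-3 b) = tr(a^-2 b) tr(a) - tr(a^-2 b a) = x^3*y - x^2*z - 2*x*y + z
tr(b^-1 a^-3) = tr(a^-3) tr(b) - tr(a^-3 b) = x^2*z - x*y - z
tr(b a b) = tr(b) tr(a b) - tr(a) = y*z - x
tr(b a b a) = tr(a b) tr(a b) - tr(1)   [split at repeated a] = z^2 - 2
tr(a^-1 b a b) = tr(b a b) tr(a) - tr(b a b a) = x*y*z - x^2 - z^2 + 2
tr(a^-2 b a b) = tr(a^-1 b a b) tr(a) - tr(a^-1 b a b a) = x^2*y*z - x^3 - x*z^2 - y*z + 3*x
tr(a^-1 b a b^-1 a^-1) = tr(a^-2 b a) tr(b) - tr(a^-2 b a b) = -x^2*y*z + x^3 + x*y^2 + x*z^2 - 3*x
tr(a b a) = tr(a) tr(b a) - tr(b) = x*z - y
tr(b a b^-1 a) = tr(a b a) tr(b) - tr(a b a b) = x*y*z - y^2 - z^2 + 2
tr(a^-1 b a b^-1) = tr(b a b^-1) tr(a) - tr(b a b^-1 a) = -x*y*z + x^2 + y^2 + z^2 - 2
tr(a^-3 b a b^-1) = tr(a^-1 b a b^-1 a^-1) tr(a) - tr(a^-1 b a b^-1) = -x^3*y*z + x^4 + x^2*y^2 + x^2*z^2 + x*y*z - 4*x^2 - y^2 - z^2 + 2
tr(b^-2 a^-3 b a) = tr(a^-3 b a b^-1) tr(b) - tr(a^-3 b a) = -x^3*y^2*z + x^4*y + x^2*y^3 + x^2*y*z^2 + x*y^2*z - 5*x^2*y - y^3 - y*z^2 + x*z + 3*y
tr(a^-1 b^-2 a^-3 b) = tr(b^-2 a^-3 b) tr(a) - tr(b^-2 a^-3 b a) = x^3*y^2*z - x^4*y - x^2*y^3 - x^2*y*z^2 + x^3*z - x*y^2*z + 4*x^2*y + y^3 + y*z^2 - 2*x*z - 3*y
tr(a^-2 b^-2 a^-3 b) = tr(a^-1 b^-2 a^-3 b) tr(a) - tr(a^-1 b^-2 a^-3 b a) = x^4*y^2*z - x^5*y - x^3*y^3 - x^3*y*z^2 + x^4*z - x^2*y^2*z + 4*x^3*y + x*y^3 + x*y*z^2 - 3*x^2*z - 2*x*y + z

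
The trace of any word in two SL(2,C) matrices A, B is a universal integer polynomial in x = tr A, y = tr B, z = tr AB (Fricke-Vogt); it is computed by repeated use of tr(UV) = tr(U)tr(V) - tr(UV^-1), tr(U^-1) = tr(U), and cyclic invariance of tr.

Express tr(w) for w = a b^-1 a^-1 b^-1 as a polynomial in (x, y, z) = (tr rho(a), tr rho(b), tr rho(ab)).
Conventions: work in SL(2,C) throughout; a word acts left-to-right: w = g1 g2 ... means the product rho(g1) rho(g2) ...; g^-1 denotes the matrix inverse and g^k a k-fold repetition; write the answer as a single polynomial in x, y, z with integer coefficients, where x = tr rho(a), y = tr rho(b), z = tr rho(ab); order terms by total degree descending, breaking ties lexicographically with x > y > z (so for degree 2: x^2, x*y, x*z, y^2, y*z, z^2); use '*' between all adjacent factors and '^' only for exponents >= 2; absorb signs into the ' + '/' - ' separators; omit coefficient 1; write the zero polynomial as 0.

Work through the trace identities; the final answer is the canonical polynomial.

trace(b^-1) = trace(b) = y
trace(b a b) = trace(b) * trace(a b) - trace(a) = y*z - x
trace(b a b a) = trace(b a) * trace(b a) - trace(1) = z^2 - 2
trace(a b a^-1 b) = trace(b a b) * trace(a) - trace(b a b a) = x*y*z - x^2 - z^2 + 2
trace(a^-1 b^-1 a b) = trace(a b a^-1) * trace(b) - trace(a b a^-1 b) = -x*y*z + x^2 + y^2 + z^2 - 2
trace(a b^-1 a^-1 b^-1) = trace(a^-1 b^-1 a) * trace(b) - trace(a^-1 b^-1 a b) = x*y*z - x^2 - z^2 + 2

x*y*z - x^2 - z^2 + 2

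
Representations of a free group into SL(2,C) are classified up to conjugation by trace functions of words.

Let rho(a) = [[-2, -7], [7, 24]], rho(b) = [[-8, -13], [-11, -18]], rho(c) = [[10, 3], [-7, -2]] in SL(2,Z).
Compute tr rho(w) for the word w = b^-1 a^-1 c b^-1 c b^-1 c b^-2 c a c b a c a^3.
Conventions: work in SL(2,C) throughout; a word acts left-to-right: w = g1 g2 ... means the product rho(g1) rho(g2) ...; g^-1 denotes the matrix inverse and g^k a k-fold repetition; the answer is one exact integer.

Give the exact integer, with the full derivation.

rho(b^-1) = [[-18, 13], [11, -8]]
... * rho(a^-1) = [[24, 7], [-7, -2]]  ->  [[-523, -152], [320, 93]]
... * rho(c) = [[10, 3], [-7, -2]]  ->  [[-4166, -1265], [2549, 774]]
... * rho(b^-1) = [[-18, 13], [11, -8]]  ->  [[61073, -44038], [-37368, 26945]]
... * rho(c) = [[10, 3], [-7, -2]]  ->  [[918996, 271295], [-562295, -165994]]
... * rho(b^-1) = [[-18, 13], [11, -8]]  ->  [[-13557683, 9776588], [8295376, -5981883]]
... * rho(c) = [[10, 3], [-7, -2]]  ->  [[-204012946, -60226225], [124826941, 36849894]]
... * rho(b^-1) = [[-18, 13], [11, -8]]  ->  [[3009744553, -2170358498], [-1841536104, 1327951081]]
... * rho(b^-1) = [[-18, 13], [11, -8]]  ->  [[-78049345432, 56489547173], [47755111763, -34563578000]]
... * rho(c) = [[10, 3], [-7, -2]]  ->  [[-1175920284531, -347127130642], [719496163630, 212392491289]]
... * rho(a) = [[-2, -7], [7, 24]]  ->  [[-78049345432, -99609143691], [47755111763, 60946645526]]
... * rho(c) = [[10, 3], [-7, -2]]  ->  [[-83229448483, -34929748914], [50924598948, 21372044237]]
... * rho(b) = [[-8, -13], [-11, -18]]  ->  [[1050062825918, 1710718310731], [-642489278191, -1046716582590]]
... * rho(a) = [[-2, -7], [7, 24]]  ->  [[9874902523281, 33706799676118], [-6042037521748, -20623773034823]]
... * rho(c) = [[10, 3], [-7, -2]]  ->  [[-137198572500016, -37788891782393], [83946036026281, 23121433504402]]
... * rho(a) = [[-2, -7], [7, 24]]  ->  [[9874902523281, 53456604722680], [-6042037521748, -32707848078319]]
... * rho(a) = [[-2, -7], [7, 24]]  ->  [[354446428012198, 1213834195681353], [-216870861504737, -742694091227420]]
... * rho(a) = [[-2, -7], [7, 24]]  ->  [[7787946513745075, 26650895700267086], [-4765116915582466, -16306562158924921]]
tr = 7787946513745075 + -16306562158924921 = -8518615645179846

-8518615645179846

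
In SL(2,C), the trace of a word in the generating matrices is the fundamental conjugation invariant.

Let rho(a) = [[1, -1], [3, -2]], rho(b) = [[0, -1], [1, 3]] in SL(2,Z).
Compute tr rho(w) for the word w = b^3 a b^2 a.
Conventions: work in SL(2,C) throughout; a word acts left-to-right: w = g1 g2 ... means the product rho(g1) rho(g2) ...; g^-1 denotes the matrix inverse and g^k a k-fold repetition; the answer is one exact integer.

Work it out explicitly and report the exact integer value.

2230

rho(b) = [[0, -1], [1, 3]]
... * rho(b) = [[0, -1], [1, 3]]  ->  [[-1, -3], [3, 8]]
... * rho(b) = [[0, -1], [1, 3]]  ->  [[-3, -8], [8, 21]]
... * rho(a) = [[1, -1], [3, -2]]  ->  [[-27, 19], [71, -50]]
... * rho(b) = [[0, -1], [1, 3]]  ->  [[19, 84], [-50, -221]]
... * rho(b) = [[0, -1], [1, 3]]  ->  [[84, 233], [-221, -613]]
... * rho(a) = [[1, -1], [3, -2]]  ->  [[783, -550], [-2060, 1447]]
tr = 783 + 1447 = 2230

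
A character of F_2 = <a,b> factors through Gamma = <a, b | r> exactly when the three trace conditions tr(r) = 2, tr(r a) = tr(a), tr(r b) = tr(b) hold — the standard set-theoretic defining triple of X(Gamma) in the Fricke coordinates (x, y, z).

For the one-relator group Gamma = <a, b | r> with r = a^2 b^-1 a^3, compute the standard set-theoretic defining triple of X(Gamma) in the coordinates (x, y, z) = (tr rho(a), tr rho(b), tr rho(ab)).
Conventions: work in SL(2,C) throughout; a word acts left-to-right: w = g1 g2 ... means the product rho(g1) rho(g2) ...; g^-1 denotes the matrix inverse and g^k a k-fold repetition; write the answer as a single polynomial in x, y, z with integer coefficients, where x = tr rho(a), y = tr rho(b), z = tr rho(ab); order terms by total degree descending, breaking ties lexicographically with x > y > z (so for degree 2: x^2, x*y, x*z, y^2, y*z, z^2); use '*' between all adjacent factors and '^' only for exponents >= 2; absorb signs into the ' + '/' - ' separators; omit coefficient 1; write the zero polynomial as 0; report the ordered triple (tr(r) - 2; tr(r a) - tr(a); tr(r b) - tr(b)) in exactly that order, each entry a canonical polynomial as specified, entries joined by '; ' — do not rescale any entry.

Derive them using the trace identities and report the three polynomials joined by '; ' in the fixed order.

apply: trace(a^2) = trace(a) * trace(a) - trace(1) = x^2 - 2
use: trace(a^3) = trace(a) * trace(a^2) - trace(a) = x^3 - 3*x
trace(a^4) = trace(a) * trace(a^3) - trace(a^2) = x^4 - 4*x^2 + 2
trace(a^5) = trace(a) * trace(a^4) - trace(a^3) = x^5 - 5*x^3 + 5*x
apply: trace(b a^2) = trace(a) * trace(b a) - trace(b) = x*z - y
apply: trace(a b a^2) = trace(a) * trace(b a^2) - trace(b a) = x^2*z - x*y - z
apply: trace(a^2 b a^2) = trace(a) * trace(a b a^2) - trace(a b a) = x^3*z - x^2*y - 2*x*z + y
trace(a^5 b) = trace(a) * trace(a^2 b a^2) - trace(a^2 b a) = x^4*z - x^3*y - 3*x^2*z + 2*x*y + z
trace(a^2 b^-1 a^3) = trace(a^5) * trace(b) - trace(a^5 b) = x^5*y - x^4*z - 4*x^3*y + 3*x^2*z + 3*x*y - z
trace(a^6) = trace(a) * trace(a^5) - trace(a^4) = x^6 - 6*x^4 + 9*x^2 - 2
trace(a^6 b) = trace(a) * trace(a^2 b a^3) - trace(a^2 b a^2) = x^5*z - x^4*y - 4*x^3*z + 3*x^2*y + 3*x*z - y
trace(a^2 b^-1 a^4) = trace(a^6) * trace(b) - trace(a^6 b) = x^6*y - x^5*z - 5*x^4*y + 4*x^3*z + 6*x^2*y - 3*x*z - y
use: trace(b a b a) = trace(b a) * trace(b a) - trace(1) = z^2 - 2
apply: trace(b a b) = trace(b) * trace(a b) - trace(a) = y*z - x
trace(b a^2 b a) = trace(a) * trace(b a b a) - trace(b a b) = x*z^2 - y*z - x
apply: trace(b a^2 b) = trace(b) * trace(a^2 b) - trace(a^2) = x*y*z - x^2 - y^2 + 2
trace(a b a^2 b a) = trace(a) * trace(b a^2 b a) - trace(b a^2 b) = x^2*z^2 - 2*x*y*z + y^2 - 2
apply: trace(a^3 b a^2 b) = trace(a) * trace(a b a^2 b a) - trace(a b a^2 b) = x^3*z^2 - 2*x^2*y*z + x*y^2 - x*z^2 + y*z - x
apply: trace(a^2 b^-1 a^3 b) = trace(a^3 b a^2) * trace(b) - trace(a^3 b a^2 b) = x^4*y*z - x^3*y^2 - x^3*z^2 - x^2*y*z + x*y^2 + x*z^2 + x
assemble the triple (trace(r) - 2; trace(r a) - x; trace(r b) - y)

x^5*y - x^4*z - 4*x^3*y + 3*x^2*z + 3*x*y - z - 2; x^6*y - x^5*z - 5*x^4*y + 4*x^3*z + 6*x^2*y - 3*x*z - x - y; x^4*y*z - x^3*y^2 - x^3*z^2 - x^2*y*z + x*y^2 + x*z^2 + x - y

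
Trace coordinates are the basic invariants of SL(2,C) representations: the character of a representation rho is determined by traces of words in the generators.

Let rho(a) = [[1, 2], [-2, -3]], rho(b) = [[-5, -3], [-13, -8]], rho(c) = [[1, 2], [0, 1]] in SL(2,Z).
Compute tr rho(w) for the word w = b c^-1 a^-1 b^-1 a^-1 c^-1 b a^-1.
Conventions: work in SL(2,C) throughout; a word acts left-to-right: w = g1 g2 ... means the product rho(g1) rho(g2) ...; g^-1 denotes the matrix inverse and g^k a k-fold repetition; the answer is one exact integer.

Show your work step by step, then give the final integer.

rho(b) = [[-5, -3], [-13, -8]]
... * rho(c^-1) = [[1, -2], [0, 1]]  ->  [[-5, 7], [-13, 18]]
... * rho(a^-1) = [[-3, -2], [2, 1]]  ->  [[29, 17], [75, 44]]
... * rho(b^-1) = [[-8, 3], [13, -5]]  ->  [[-11, 2], [-28, 5]]
... * rho(a^-1) = [[-3, -2], [2, 1]]  ->  [[37, 24], [94, 61]]
... * rho(c^-1) = [[1, -2], [0, 1]]  ->  [[37, -50], [94, -127]]
... * rho(b) = [[-5, -3], [-13, -8]]  ->  [[465, 289], [1181, 734]]
... * rho(a^-1) = [[-3, -2], [2, 1]]  ->  [[-817, -641], [-2075, -1628]]
tr = -817 + -1628 = -2445

-2445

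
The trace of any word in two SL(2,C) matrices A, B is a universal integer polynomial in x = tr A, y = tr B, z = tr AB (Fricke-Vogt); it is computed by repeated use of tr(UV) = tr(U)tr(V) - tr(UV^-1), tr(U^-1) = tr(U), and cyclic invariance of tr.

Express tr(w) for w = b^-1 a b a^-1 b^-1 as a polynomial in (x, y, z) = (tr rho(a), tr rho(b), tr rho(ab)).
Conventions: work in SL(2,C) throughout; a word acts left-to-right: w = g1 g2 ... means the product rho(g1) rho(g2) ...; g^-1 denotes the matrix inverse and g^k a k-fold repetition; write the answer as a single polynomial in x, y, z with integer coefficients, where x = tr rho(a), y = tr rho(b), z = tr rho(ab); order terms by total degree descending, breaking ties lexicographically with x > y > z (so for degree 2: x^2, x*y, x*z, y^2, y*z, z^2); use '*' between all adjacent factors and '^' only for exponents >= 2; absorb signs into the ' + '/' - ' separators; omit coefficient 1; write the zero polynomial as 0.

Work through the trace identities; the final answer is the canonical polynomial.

-x*y^2*z + x^2*y + y^3 + y*z^2 - 3*y

so trace(a b a) = trace(a) * trace(b a) - trace(b) = x*z - y
trace(a b a b) = trace(a b) * trace(a b) - trace(1) = z^2 - 2
so trace(b^-1 a b a) = trace(a b a) * trace(b) - trace(a b a b) = x*y*z - y^2 - z^2 + 2
trace(b^-1 a b a^-1) = trace(b^-1 a b) * trace(a) - trace(b^-1 a b a) = -x*y*z + x^2 + y^2 + z^2 - 2
so trace(b^-1 a b a^-1 b^-1) = trace(b^-1 a b a^-1) * trace(b) - trace(b^-1 a b a^-1 b) = -x*y^2*z + x^2*y + y^3 + y*z^2 - 3*y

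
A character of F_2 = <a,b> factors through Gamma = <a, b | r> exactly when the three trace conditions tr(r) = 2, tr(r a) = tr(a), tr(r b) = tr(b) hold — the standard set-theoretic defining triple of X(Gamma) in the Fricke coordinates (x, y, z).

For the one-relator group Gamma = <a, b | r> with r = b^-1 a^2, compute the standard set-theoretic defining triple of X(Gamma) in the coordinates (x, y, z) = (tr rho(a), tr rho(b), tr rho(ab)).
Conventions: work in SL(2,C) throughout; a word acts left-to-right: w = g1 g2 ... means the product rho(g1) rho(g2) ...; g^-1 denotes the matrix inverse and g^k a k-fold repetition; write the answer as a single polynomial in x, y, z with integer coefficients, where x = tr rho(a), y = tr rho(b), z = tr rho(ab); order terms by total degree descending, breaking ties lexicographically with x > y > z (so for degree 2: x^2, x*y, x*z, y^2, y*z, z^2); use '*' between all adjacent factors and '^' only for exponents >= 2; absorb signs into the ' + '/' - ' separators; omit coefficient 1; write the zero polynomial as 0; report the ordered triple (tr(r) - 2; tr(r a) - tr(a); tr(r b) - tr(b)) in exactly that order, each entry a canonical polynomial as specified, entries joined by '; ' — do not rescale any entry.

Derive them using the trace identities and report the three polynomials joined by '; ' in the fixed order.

tr(a^2) = tr(a) * tr(a) - tr(1) = x^2 - 2
tr(a^2 b) = tr(a) * tr(b a) - tr(b) = x*z - y
reduce: tr(b^-1 a^2) = tr(a^2) * tr(b) - tr(a^2 b) = x^2*y - x*z - y
reduce: tr(a^3) = tr(a) * tr(a^2) - tr(a)  (reduce the a square) = x^3 - 3*x
reduce: tr(a^3 b) = tr(a) * tr(a b a) - tr(a b)  (reduce the a square) = x^2*z - x*y - z
tr(b^-1 a^3) = tr(a^3) * tr(b) - tr(a^3 b)  (eliminate b^-1) = x^3*y - x^2*z - 2*x*y + z
assemble the triple (tr(r) - 2; tr(r a) - x; tr(r b) - y)

x^2*y - x*z - y - 2; x^3*y - x^2*z - 2*x*y - x + z; x^2 - y - 2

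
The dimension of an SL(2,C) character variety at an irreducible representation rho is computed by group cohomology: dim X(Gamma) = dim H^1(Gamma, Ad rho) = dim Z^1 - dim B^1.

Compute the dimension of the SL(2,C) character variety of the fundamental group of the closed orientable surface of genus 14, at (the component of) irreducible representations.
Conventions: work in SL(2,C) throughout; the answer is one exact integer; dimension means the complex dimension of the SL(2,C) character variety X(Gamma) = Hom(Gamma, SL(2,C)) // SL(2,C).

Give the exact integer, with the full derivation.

78

Gamma = pi_1(Sigma_14) = < a_1, b_1, ..., a_14, b_14 | prod [a_i, b_i] > has 2g = 28 generators and 1 relator.
Unconstrained cocycle data is one sl_2 vector per generator (84 dimensions), cut by the relator condition d_2(z) = 0.
d_2 is surjective at irreducible rho (its cokernel H^2 is dual to H^0 = 0), so dim Z^1 = 84 - 3 = 81.
Coboundaries contribute dim B^1 = 3 (injective at irreducible rho).
dim X = dim H^1 = 81 - 3 = 78.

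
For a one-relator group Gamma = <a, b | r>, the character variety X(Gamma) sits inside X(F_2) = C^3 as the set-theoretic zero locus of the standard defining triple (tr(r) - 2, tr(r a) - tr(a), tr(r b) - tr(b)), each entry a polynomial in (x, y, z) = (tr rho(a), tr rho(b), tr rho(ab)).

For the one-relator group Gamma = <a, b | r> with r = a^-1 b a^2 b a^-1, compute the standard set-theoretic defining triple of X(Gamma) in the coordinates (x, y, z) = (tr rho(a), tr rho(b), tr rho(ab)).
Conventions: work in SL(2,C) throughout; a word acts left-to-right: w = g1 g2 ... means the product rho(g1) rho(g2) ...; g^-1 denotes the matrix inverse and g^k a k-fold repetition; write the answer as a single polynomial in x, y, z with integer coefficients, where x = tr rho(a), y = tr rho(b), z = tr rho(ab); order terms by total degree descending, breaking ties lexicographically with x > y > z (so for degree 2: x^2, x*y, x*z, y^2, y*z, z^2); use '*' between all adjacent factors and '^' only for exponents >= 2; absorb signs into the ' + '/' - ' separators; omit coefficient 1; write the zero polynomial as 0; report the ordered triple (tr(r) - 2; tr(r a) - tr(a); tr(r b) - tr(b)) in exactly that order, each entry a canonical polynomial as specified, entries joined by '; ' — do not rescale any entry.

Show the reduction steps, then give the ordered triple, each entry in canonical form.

and trace(b^2 a) = trace(b) * trace(a b) - trace(a) = y*z - x
next, trace(b^2) = trace(b) * trace(b) - trace(1) = y^2 - 2
trace(b a^2 b) = trace(a) * trace(b^2 a) - trace(b^2) = x*y*z - x^2 - y^2 + 2
and trace(b a b a) = trace(b a) * trace(b a) - trace(1)   [split at repeated b] = z^2 - 2
trace(b a^2 b a) = trace(a) * trace(b a b a) - trace(b a b) = x*z^2 - y*z - x
trace(b a^2 b a^-1) = trace(b a^2 b) * trace(a) - trace(b a^2 b a) = x^2*y*z - x^3 - x*y^2 - x*z^2 + y*z + 3*x
trace(a^-1 b a^2 b a^-1) = trace(b a^2 b a^-1) * trace(a) - trace(b a^2 b) = x^3*y*z - x^4 - x^2*y^2 - x^2*z^2 + 4*x^2 + y^2 - 2
and trace(b^3 a) = trace(b) * trace(b a b) - trace(b a)  (reduce the b square) = y^2*z - x*y - z
trace(b^3) = trace(b) * trace(b^2) - trace(b)  (reduce the b square) = y^3 - 3*y
and trace(b^2 a^2 b) = trace(a) * trace(b^3 a) - trace(b^3)  (reduce the a square) = x*y^2*z - x^2*y - y^3 - x*z + 3*y
trace(a b a) = trace(a) * trace(b a) - trace(b)  (reduce the a square) = x*z - y
and trace(b a b^2 a) = trace(b) * trace(a b a b) - trace(a b a)  (reduce the b square) = y*z^2 - x*z - y
trace(b^2 a^2 b a) = trace(a) * trace(b a b^2 a) - trace(b a b^2)  (reduce the a square) = x*y*z^2 - x^2*z - y^2*z + z
next, trace(b a^2 b a^-1 b) = trace(b^2 a^2 b) * trace(a) - trace(b^2 a^2 b a)  (eliminate a^-1) = x^2*y^2*z - x^3*y - x*y^3 - x*y*z^2 + y^2*z + 3*x*y - z
next, trace(b a b a^2 b) = trace(a) * trace(b^2 a b a) - trace(b^2 a b)  (reduce the a square) = x*y*z^2 - x^2*z - y^2*z + z
trace(b a b a b a) = trace(a b a b) * trace(a b) - trace(b a)  (split on a) = z^3 - 3*z
and trace(b a b a^2 b a) = trace(a) * trace(b a b a b a) - trace(b a b a b)  (reduce the a square) = x*z^3 - y*z^2 - 2*x*z + y
and trace(b a^2 b a^-1 b a) = trace(b a b a^2 b) * trace(a) - trace(b a b a^2 b a)  (eliminate a^-1) = x^2*y*z^2 - x^3*z - x*y^2*z - x*z^3 + y*z^2 + 3*x*z - y
trace(a^-1 b a^2 b a^-1 b) = trace(b a^2 b a^-1 b) * trace(a) - trace(b a^2 b a^-1 b a)  (eliminate a^-1) = x^3*y^2*z - x^4*y - x^2*y^3 - 2*x^2*y*z^2 + x^3*z + 2*x*y^2*z + x*z^3 + 3*x^2*y - y*z^2 - 4*x*z + y
assemble the triple (trace(r) - 2; trace(r a) - x; trace(r b) - y)

x^3*y*z - x^4 - x^2*y^2 - x^2*z^2 + 4*x^2 + y^2 - 4; x^2*y*z - x^3 - x*y^2 - x*z^2 + y*z + 2*x; x^3*y^2*z - x^4*y - x^2*y^3 - 2*x^2*y*z^2 + x^3*z + 2*x*y^2*z + x*z^3 + 3*x^2*y - y*z^2 - 4*x*z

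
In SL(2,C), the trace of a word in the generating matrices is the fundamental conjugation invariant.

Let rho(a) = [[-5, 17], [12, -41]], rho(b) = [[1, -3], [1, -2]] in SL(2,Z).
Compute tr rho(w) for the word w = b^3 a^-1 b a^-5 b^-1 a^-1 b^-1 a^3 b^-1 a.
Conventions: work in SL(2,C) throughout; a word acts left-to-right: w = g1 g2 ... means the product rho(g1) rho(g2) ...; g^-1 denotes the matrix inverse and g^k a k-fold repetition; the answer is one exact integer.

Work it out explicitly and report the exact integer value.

-154640

rho(b) = [[1, -3], [1, -2]]
... * rho(b) = [[1, -3], [1, -2]]  ->  [[-2, 3], [-1, 1]]
... * rho(b) = [[1, -3], [1, -2]]  ->  [[1, 0], [0, 1]]
... * rho(a^-1) = [[-41, -17], [-12, -5]]  ->  [[-41, -17], [-12, -5]]
... * rho(b) = [[1, -3], [1, -2]]  ->  [[-58, 157], [-17, 46]]
... * rho(a^-1) = [[-41, -17], [-12, -5]]  ->  [[494, 201], [145, 59]]
... * rho(a^-1) = [[-41, -17], [-12, -5]]  ->  [[-22666, -9403], [-6653, -2760]]
... * rho(a^-1) = [[-41, -17], [-12, -5]]  ->  [[1042142, 432337], [305893, 126901]]
... * rho(a^-1) = [[-41, -17], [-12, -5]]  ->  [[-47915866, -19878099], [-14064425, -5834686]]
... * rho(a^-1) = [[-41, -17], [-12, -5]]  ->  [[2203087694, 913960217], [646657657, 268268655]]
... * rho(b^-1) = [[-2, 3], [-1, 1]]  ->  [[-5320135605, 7523223299], [-1561583969, 2208241626]]
... * rho(a^-1) = [[-41, -17], [-12, -5]]  ->  [[127846880217, 52826188790], [37526043217, 15505719343]]
... * rho(b^-1) = [[-2, 3], [-1, 1]]  ->  [[-308519949224, 436366829441], [-90557805777, 128083848994]]
... * rho(a) = [[-5, 17], [12, -41]]  ->  [[6779001699412, -23135879143889], [1989795216813, -6790920506963]]
... * rho(a) = [[-5, 17], [12, -41]]  ->  [[-311525558223728, 1063814073789453], [-91440022167621, 312254259471304]]
... * rho(a) = [[-5, 17], [12, -41]]  ->  [[14323396676592076, -48912311515170949], [4204251224493753, -14356905015173021]]
... * rho(b^-1) = [[-2, 3], [-1, 1]]  ->  [[20265518161986797, -5942121485394721], [5948402566185515, -1744151341691762]]
... * rho(a) = [[-5, 17], [12, -41]]  ->  [[-172633048634670637, 588140789654959110], [-50671828931228719, 172633048634515997]]
tr = -172633048634670637 + 172633048634515997 = -154640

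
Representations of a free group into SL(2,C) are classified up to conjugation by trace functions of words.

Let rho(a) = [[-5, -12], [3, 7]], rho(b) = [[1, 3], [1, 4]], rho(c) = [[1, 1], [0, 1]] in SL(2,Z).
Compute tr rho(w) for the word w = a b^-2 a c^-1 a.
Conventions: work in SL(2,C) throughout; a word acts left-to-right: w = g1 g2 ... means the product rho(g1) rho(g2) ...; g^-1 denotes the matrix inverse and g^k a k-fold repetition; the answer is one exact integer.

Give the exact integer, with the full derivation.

rho(a) = [[-5, -12], [3, 7]]
... * rho(b^-1) = [[4, -3], [-1, 1]]  ->  [[-8, 3], [5, -2]]
... * rho(b^-1) = [[4, -3], [-1, 1]]  ->  [[-35, 27], [22, -17]]
... * rho(a) = [[-5, -12], [3, 7]]  ->  [[256, 609], [-161, -383]]
... * rho(c^-1) = [[1, -1], [0, 1]]  ->  [[256, 353], [-161, -222]]
... * rho(a) = [[-5, -12], [3, 7]]  ->  [[-221, -601], [139, 378]]
tr = -221 + 378 = 157

157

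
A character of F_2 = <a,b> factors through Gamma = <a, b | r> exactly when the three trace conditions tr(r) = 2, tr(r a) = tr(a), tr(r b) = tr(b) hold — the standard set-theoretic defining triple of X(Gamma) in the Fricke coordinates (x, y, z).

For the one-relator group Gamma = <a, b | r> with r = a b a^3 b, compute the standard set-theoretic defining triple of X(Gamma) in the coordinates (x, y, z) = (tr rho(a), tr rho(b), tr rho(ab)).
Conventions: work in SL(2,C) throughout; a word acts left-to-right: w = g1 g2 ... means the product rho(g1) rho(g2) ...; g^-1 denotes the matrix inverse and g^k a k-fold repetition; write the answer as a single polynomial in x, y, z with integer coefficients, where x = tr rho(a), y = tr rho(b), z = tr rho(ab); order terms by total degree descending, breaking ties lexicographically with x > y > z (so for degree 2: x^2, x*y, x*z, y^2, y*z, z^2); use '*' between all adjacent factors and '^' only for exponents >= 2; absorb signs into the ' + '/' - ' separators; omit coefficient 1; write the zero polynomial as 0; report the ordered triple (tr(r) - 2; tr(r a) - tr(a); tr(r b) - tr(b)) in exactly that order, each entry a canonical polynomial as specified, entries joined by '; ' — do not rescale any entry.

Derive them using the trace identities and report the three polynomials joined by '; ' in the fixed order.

tr(b a b a) = tr(b a)*tr(b a) - tr(1)   [split at a repeated b] = z^2 - 2
next, tr(b a b) = tr(b)*tr(a b) - tr(a)   [square of b] = y*z - x
tr(a b a b a) = tr(a)*tr(b a b a) - tr(b a b)   [square of a] = x*z^2 - y*z - x
tr(a b a^3 b) = tr(a)*tr(a b a b a) - tr(a b a b)   [square of a] = x^2*z^2 - x*y*z - x^2 - z^2 + 2
and tr(b^2) = tr(b)*tr(b) - tr(1)  (reduce the b square) = y^2 - 2
tr(a b^2 a) = tr(a)*tr(b^2 a) - tr(b^2)  (reduce the a square) = x*y*z - x^2 - y^2 + 2
next, tr(b a^3 b) = tr(a)*tr(a b^2 a) - tr(a b^2)  (reduce the a square) = x^2*y*z - x^3 - x*y^2 - y*z + 3*x
tr(a b a^3 b a) = tr(a)*tr(b a^3 b a) - tr(b a^3 b)  (reduce the a square) = x^3*z^2 - 2*x^2*y*z + x*y^2 - x*z^2 + y*z - x
tr(b a^2) = tr(a)*tr(b a) - tr(b)   [square of a] = x*z - y
and tr(a b a^2) = tr(a)*tr(b a^2) - tr(b a)   [square of a] = x^2*z - x*y - z
and tr(b^2 a b a^2) = tr(b)*tr(a b a^2 b) - tr(a b a^2)   [square of b] = x*y*z^2 - x^2*z - y^2*z + z
next, tr(b^2 a b a) = tr(b)*tr(a b a b) - tr(a b a)   [square of b] = y*z^2 - x*z - y
tr(a b a^3 b^2) = tr(a)*tr(b^2 a b a^2) - tr(b^2 a b a)   [square of a] = x^2*y*z^2 - x^3*z - x*y^2*z - y*z^2 + 2*x*z + y
assemble the triple (tr(r) - 2; tr(r a) - x; tr(r b) - y)

x^2*z^2 - x*y*z - x^2 - z^2; x^3*z^2 - 2*x^2*y*z + x*y^2 - x*z^2 + y*z - 2*x; x^2*y*z^2 - x^3*z - x*y^2*z - y*z^2 + 2*x*z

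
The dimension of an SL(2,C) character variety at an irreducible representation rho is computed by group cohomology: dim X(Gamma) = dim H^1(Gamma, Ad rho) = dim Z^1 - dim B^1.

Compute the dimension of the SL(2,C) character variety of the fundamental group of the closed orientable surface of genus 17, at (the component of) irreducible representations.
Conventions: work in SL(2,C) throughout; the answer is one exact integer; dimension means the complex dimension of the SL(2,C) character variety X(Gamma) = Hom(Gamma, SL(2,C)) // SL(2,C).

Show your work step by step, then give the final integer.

Gamma = pi_1(Sigma_17) = < a_1, b_1, ..., a_17, b_17 | prod [a_i, b_i] > has 2g = 34 generators and 1 relator.
Unconstrained cocycle data is one sl_2 vector per generator (102 dimensions), cut by the relator condition d_2(z) = 0.
At an irreducible rho, H^2 = coker(d_2) vanishes (Poincare duality: H^2 is dual to H^0 = invariants = 0), so d_2 is surjective onto sl_2 and dim Z^1 = 102 - 3 = 99.
dim B^1 = 3 (coboundaries, injective at irreducible rho).
Hence dim X = 99 - 3 = 96.

96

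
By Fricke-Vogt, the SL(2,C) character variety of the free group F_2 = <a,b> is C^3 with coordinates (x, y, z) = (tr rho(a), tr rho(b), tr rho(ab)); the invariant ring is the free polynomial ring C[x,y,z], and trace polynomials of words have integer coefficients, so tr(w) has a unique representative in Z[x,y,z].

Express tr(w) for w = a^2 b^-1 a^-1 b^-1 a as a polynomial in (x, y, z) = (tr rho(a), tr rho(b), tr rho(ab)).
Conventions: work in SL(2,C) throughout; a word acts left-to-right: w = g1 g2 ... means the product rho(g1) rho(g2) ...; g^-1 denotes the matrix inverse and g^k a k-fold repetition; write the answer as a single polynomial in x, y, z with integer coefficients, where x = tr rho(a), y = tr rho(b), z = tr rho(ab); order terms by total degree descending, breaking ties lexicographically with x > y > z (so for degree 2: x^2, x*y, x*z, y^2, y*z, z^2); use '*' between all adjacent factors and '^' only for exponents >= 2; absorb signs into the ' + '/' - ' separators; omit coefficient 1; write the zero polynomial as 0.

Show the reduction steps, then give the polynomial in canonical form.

and trace(a^2) = trace(a)*trace(a) - trace(1)   [square of a] = x^2 - 2
next, trace(a^2 b) = trace(a)*trace(b a) - trace(b)   [square of a] = x*z - y
trace(a^2 b^-1) = trace(a^2)*trace(b) - trace(a^2 b)   [inverse elimination on b] = x^2*y - x*z - y
and trace(a^3) = trace(a)*trace(a^2) - trace(a)   [square of a] = x^3 - 3*x
next, trace(b a^3) = trace(a)*trace(a b a) - trace(a b)   [square of a] = x^2*z - x*y - z
trace(a b a^3) = trace(a)*trace(b a^3) - trace(b a^2)   [square of a] = x^3*z - x^2*y - 2*x*z + y
next, trace(b a b a) = trace(a b)*trace(a b) - trace(1)   [split at a repeated a] = z^2 - 2
and trace(b a b) = trace(b)*trace(a b) - trace(a)   [square of b] = y*z - x
next, trace(a b a b a) = trace(a)*trace(b a b a) - trace(b a b)   [square of a] = x*z^2 - y*z - x
trace(a b a^3 b) = trace(a)*trace(a b a b a) - trace(a b a b)   [square of a] = x^2*z^2 - x*y*z - x^2 - z^2 + 2
trace(b a^3 b^-1 a) = trace(a b a^3)*trace(b) - trace(a b a^3 b)   [inverse elimination on b] = x^3*y*z - x^2*y^2 - x^2*z^2 - x*y*z + x^2 + y^2 + z^2 - 2
trace(a^3 b^-1 a^-1 b) = trace(b a^3 b^-1)*trace(a) - trace(b a^3 b^-1 a)   [inverse elimination on a] = -x^3*y*z + x^4 + x^2*y^2 + x^2*z^2 + x*y*z - 4*x^2 - y^2 - z^2 + 2
trace(a^2 b^-1 a^-1 b^-1 a) = trace(a^3 b^-1 a^-1)*trace(b) - trace(a^3 b^-1 a^-1 b)   [inverse elimination on b] = x^3*y*z - x^4 - x^2*z^2 - 2*x*y*z + 4*x^2 + z^2 - 2

x^3*y*z - x^4 - x^2*z^2 - 2*x*y*z + 4*x^2 + z^2 - 2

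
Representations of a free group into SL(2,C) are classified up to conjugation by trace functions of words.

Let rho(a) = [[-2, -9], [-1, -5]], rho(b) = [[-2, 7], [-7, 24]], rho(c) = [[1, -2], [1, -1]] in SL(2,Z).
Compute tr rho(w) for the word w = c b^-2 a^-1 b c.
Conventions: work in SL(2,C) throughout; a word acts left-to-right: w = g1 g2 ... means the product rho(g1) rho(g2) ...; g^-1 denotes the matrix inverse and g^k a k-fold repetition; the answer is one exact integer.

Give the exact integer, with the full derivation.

rho(c) = [[1, -2], [1, -1]]
... * rho(b^-1) = [[24, -7], [7, -2]]  ->  [[10, -3], [17, -5]]
... * rho(b^-1) = [[24, -7], [7, -2]]  ->  [[219, -64], [373, -109]]
... * rho(a^-1) = [[-5, 9], [1, -2]]  ->  [[-1159, 2099], [-1974, 3575]]
... * rho(b) = [[-2, 7], [-7, 24]]  ->  [[-12375, 42263], [-21077, 71982]]
... * rho(c) = [[1, -2], [1, -1]]  ->  [[29888, -17513], [50905, -29828]]
tr = 29888 + -29828 = 60

60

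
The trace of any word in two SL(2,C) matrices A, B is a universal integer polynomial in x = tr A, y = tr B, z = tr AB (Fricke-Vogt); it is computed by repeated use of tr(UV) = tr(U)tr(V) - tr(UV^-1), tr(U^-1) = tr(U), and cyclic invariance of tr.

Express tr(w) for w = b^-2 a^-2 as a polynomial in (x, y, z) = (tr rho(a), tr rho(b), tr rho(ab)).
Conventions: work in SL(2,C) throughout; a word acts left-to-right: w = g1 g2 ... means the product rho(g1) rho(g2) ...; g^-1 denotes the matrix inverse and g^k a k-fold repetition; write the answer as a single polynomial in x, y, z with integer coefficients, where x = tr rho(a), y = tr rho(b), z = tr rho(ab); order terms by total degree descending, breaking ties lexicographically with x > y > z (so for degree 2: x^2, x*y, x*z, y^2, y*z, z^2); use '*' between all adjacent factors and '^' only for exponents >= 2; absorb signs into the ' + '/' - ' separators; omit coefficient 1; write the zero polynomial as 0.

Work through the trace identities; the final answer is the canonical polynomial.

trace(b^-1) = trace(b) = y
trace(b^-1 a) = trace(a) trace(b) - trace(a b)  (eliminate b^-1) = x*y - z
trace(a^-1 b^-1) = trace(b^-1) trace(a) - trace(b^-1 a)  (eliminate a^-1) = z
trace(a^-1 b^-2) = trace(a^-1 b^-1) trace(b) - trace(a^-1)  (eliminate b^-1) = y*z - x
trace(b^-2) = trace(b^-1) trace(b) - trace(1)  (eliminate b^-1) = y^2 - 2
trace(b^-2 a^-2) = trace(a^-1 b^-2) trace(a) - trace(a^-1 b^-2 a)  (eliminate a^-1) = x*y*z - x^2 - y^2 + 2

x*y*z - x^2 - y^2 + 2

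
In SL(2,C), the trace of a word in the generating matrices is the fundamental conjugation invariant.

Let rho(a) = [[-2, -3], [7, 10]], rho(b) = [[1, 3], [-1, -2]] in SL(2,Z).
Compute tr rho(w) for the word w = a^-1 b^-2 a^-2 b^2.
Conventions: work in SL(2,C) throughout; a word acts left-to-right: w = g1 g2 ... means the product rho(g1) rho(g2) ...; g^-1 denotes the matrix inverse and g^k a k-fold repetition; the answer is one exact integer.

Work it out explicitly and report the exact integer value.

-160

rho(a^-1) = [[10, 3], [-7, -2]]
... * rho(b^-1) = [[-2, -3], [1, 1]]  ->  [[-17, -27], [12, 19]]
... * rho(b^-1) = [[-2, -3], [1, 1]]  ->  [[7, 24], [-5, -17]]
... * rho(a^-1) = [[10, 3], [-7, -2]]  ->  [[-98, -27], [69, 19]]
... * rho(a^-1) = [[10, 3], [-7, -2]]  ->  [[-791, -240], [557, 169]]
... * rho(b) = [[1, 3], [-1, -2]]  ->  [[-551, -1893], [388, 1333]]
... * rho(b) = [[1, 3], [-1, -2]]  ->  [[1342, 2133], [-945, -1502]]
tr = 1342 + -1502 = -160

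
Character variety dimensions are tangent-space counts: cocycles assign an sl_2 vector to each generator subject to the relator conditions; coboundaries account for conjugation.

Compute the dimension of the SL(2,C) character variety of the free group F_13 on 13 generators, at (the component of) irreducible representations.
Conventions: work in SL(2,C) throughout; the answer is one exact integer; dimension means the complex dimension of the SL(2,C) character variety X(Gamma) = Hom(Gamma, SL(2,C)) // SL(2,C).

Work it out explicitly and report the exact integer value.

36

The free group F_13: 13 generators, no relators.
So Z^1 = (sl_2)^13 in full: dim Z^1 = 39.
Irreducibility makes the coboundary map sl_2 -> Z^1 injective (trivial centralizer), so dim B^1 = 3.
Therefore dim X = 39 - 3 = 36.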